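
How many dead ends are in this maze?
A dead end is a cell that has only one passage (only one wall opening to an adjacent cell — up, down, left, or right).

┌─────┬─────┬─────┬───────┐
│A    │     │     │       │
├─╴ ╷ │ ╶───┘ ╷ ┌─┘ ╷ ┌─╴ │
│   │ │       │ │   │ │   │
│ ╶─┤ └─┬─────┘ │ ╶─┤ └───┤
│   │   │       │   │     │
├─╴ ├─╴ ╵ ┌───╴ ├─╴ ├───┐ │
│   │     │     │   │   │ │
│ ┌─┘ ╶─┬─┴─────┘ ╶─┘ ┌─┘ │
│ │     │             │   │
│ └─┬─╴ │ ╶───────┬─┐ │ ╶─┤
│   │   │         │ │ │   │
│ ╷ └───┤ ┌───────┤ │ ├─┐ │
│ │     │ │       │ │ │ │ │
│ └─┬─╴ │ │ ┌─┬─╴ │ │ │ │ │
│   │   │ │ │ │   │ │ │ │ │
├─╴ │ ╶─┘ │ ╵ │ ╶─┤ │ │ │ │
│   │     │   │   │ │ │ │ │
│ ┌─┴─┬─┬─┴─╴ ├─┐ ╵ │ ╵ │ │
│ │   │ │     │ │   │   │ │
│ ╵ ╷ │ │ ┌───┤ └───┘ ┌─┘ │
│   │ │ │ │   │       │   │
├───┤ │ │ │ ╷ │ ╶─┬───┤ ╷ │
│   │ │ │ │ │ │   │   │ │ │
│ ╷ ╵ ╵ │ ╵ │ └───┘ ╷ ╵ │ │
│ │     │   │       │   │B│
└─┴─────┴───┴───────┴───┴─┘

Checking each cell for number of passages:

Dead ends found at positions:
  (0, 0)
  (0, 5)
  (0, 8)
  (1, 11)
  (3, 5)
  (3, 11)
  (4, 1)
  (5, 2)
  (5, 8)
  (5, 9)
  (6, 11)
  (7, 6)
  (9, 3)
  (9, 7)
  (11, 8)
  (12, 0)
  (12, 12)
Total dead ends: 17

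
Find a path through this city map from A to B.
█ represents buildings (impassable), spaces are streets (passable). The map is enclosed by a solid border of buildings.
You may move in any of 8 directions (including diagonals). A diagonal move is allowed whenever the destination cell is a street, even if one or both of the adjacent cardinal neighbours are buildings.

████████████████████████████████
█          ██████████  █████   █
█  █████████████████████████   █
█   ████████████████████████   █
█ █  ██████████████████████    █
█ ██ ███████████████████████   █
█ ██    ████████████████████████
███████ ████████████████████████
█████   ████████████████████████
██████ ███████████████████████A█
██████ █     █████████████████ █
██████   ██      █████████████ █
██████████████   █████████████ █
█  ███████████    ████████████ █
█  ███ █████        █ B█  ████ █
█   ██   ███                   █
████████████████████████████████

Finding the shortest path from A to B:
Movement: 8-directional
Path length: 13 steps
Directions: down → down → down → down → down → down-left → left → left → left → left → left → left → up-left

Solution:

████████████████████████████████
█          ██████████  █████   █
█  █████████████████████████   █
█   ████████████████████████   █
█ █  ██████████████████████    █
█ ██ ███████████████████████   █
█ ██    ████████████████████████
███████ ████████████████████████
█████   ████████████████████████
██████ ███████████████████████A█
██████ █     █████████████████↓█
██████   ██      █████████████↓█
██████████████   █████████████↓█
█  ███████████    ████████████↓█
█  ███ █████        █ B█  ████↙█
█   ██   ███           ↖←←←←←← █
████████████████████████████████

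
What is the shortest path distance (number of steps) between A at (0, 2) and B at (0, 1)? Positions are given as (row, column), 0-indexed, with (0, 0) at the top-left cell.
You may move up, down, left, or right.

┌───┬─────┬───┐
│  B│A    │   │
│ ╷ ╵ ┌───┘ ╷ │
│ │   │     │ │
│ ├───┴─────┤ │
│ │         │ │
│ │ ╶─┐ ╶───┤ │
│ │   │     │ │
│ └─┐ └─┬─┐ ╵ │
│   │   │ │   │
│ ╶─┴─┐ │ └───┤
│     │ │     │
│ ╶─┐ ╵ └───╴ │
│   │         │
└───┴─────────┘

Finding path from (0, 2) to (0, 1):
Path: (0,2) → (1,2) → (1,1) → (0,1)
Distance: 3 steps

Solution:

┌───┬─────┬───┐
│  B│A    │   │
│ ╷ ╵ ┌───┘ ╷ │
│ │↑ ↲│     │ │
│ ├───┴─────┤ │
│ │         │ │
│ │ ╶─┐ ╶───┤ │
│ │   │     │ │
│ └─┐ └─┬─┐ ╵ │
│   │   │ │   │
│ ╶─┴─┐ │ └───┤
│     │ │     │
│ ╶─┐ ╵ └───╴ │
│   │         │
└───┴─────────┘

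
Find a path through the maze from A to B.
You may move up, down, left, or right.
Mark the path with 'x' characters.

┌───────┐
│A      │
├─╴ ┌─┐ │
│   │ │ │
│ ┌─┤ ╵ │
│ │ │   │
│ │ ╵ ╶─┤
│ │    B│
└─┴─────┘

Finding the shortest path through the maze:
Path length: 8 steps
Directions: right → right → right → down → down → left → down → right

Solution:

┌───────┐
│A x x x│
├─╴ ┌─┐ │
│   │ │x│
│ ┌─┤ ╵ │
│ │ │x x│
│ │ ╵ ╶─┤
│ │  x B│
└─┴─────┘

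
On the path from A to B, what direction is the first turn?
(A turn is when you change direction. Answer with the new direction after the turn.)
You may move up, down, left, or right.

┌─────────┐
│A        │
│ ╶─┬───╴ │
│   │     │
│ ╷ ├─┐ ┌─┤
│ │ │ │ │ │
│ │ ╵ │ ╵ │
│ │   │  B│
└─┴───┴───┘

Directions: right, right, right, right, down, left, down, down, right
First turn direction: down

Solution:

┌─────────┐
│A → → → ↓│
│ ╶─┬───╴ │
│   │  ↓ ↲│
│ ╷ ├─┐ ┌─┤
│ │ │ │↓│ │
│ │ ╵ │ ╵ │
│ │   │↳ B│
└─┴───┴───┘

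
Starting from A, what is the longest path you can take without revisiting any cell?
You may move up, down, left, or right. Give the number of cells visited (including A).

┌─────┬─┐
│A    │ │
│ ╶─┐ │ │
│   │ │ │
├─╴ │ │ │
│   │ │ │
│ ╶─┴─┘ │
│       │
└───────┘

Finding longest simple path using DFS:
Start: (0, 0)
Longest path visits 12 cells
Path: A → down → right → down → left → down → right → right → right → up → up → up

Solution:

┌─────┬─┐
│A    │B│
│ ╶─┐ │ │
│↳ ↓│ │↑│
├─╴ │ │ │
│↓ ↲│ │↑│
│ ╶─┴─┘ │
│↳ → → ↑│
└───────┘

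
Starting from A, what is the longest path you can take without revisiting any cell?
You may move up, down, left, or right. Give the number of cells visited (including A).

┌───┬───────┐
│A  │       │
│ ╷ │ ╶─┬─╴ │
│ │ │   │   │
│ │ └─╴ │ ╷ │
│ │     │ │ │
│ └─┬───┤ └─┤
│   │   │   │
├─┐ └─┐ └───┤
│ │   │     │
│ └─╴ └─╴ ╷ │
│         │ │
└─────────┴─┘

Finding longest simple path using DFS:
Start: (0, 0)
Longest path visits 17 cells
Path: A → right → down → down → right → right → up → left → up → right → right → right → down → left → down → down → right

Solution:

┌───┬───────┐
│A ↓│↱ → → ↓│
│ ╷ │ ╶─┬─╴ │
│ │↓│↑ ↰│↓ ↲│
│ │ └─╴ │ ╷ │
│ │↳ → ↑│↓│ │
│ └─┬───┤ └─┤
│   │   │↳ B│
├─┐ └─┐ └───┤
│ │   │     │
│ └─╴ └─╴ ╷ │
│         │ │
└─────────┴─┘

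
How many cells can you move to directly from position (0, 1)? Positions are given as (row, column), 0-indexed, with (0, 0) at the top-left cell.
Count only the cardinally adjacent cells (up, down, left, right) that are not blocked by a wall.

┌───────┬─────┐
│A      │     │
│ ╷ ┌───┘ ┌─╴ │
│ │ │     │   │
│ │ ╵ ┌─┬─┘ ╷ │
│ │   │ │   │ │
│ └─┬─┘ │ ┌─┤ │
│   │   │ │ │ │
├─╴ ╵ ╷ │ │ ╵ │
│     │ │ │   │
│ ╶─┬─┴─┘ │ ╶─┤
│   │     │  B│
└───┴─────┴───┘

Checking passable neighbors of (0, 1):
Neighbors: (1, 1), (0, 0), (0, 2)
Count: 3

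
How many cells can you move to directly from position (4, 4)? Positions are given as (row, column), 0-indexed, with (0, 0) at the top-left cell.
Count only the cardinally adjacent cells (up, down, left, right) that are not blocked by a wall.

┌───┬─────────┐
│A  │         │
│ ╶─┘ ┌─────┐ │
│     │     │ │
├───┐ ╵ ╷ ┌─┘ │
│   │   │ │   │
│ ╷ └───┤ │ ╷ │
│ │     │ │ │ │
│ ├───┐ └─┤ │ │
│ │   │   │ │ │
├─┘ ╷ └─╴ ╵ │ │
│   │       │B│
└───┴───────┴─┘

Checking passable neighbors of (4, 4):
Neighbors: (5, 4), (4, 3)
Count: 2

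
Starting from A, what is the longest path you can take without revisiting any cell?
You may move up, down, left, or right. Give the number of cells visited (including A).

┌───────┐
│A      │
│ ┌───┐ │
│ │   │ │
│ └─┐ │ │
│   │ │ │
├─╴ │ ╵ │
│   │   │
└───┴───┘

Finding longest simple path using DFS:
Start: (0, 0)
Longest path visits 11 cells
Path: A → right → right → right → down → down → down → left → up → up → left

Solution:

┌───────┐
│A → → ↓│
│ ┌───┐ │
│ │B ↰│↓│
│ └─┐ │ │
│   │↑│↓│
├─╴ │ ╵ │
│   │↑ ↲│
└───┴───┘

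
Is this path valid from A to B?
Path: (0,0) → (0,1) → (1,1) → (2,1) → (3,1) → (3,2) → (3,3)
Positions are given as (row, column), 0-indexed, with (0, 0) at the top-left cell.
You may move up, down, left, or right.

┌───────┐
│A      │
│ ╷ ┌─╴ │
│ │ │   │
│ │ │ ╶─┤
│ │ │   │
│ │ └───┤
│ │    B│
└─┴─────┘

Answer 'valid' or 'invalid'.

Checking path validity:
Result: All consecutive moves are passable.

valid

Correct solution:

┌───────┐
│A ↓    │
│ ╷ ┌─╴ │
│ │↓│   │
│ │ │ ╶─┤
│ │↓│   │
│ │ └───┤
│ │↳ → B│
└─┴─────┘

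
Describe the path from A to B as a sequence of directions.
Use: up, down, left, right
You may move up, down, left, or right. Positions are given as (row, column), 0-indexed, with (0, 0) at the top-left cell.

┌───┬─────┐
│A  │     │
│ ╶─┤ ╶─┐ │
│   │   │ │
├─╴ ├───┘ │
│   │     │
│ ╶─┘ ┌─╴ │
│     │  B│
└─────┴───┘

Finding the path and converting it to directions:
Path through cells: (0,0) → (1,0) → (1,1) → (2,1) → (2,0) → (3,0) → (3,1) → (3,2) → (2,2) → (2,3) → (2,4) → (3,4)
Directions: down, right, down, left, down, right, right, up, right, right, down

Solution:

┌───┬─────┐
│A  │     │
│ ╶─┤ ╶─┐ │
│↳ ↓│   │ │
├─╴ ├───┘ │
│↓ ↲│↱ → ↓│
│ ╶─┘ ┌─╴ │
│↳ → ↑│  B│
└─────┴───┘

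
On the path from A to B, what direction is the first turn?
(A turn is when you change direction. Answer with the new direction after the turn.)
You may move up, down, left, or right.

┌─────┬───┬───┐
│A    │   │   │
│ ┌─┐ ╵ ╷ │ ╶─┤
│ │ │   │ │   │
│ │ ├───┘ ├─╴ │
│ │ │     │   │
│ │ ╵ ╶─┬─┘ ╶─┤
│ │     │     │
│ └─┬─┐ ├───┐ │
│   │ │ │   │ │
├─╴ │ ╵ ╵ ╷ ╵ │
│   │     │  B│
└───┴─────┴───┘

Directions: right, right, down, right, up, right, down, down, left, left, down, right, down, down, right, up, right, down, right
First turn direction: down

Solution:

┌─────┬───┬───┐
│A → ↓│↱ ↓│   │
│ ┌─┐ ╵ ╷ │ ╶─┤
│ │ │↳ ↑│↓│   │
│ │ ├───┘ ├─╴ │
│ │ │↓ ← ↲│   │
│ │ ╵ ╶─┬─┘ ╶─┤
│ │  ↳ ↓│     │
│ └─┬─┐ ├───┐ │
│   │ │↓│↱ ↓│ │
├─╴ │ ╵ ╵ ╷ ╵ │
│   │  ↳ ↑│↳ B│
└───┴─────┴───┘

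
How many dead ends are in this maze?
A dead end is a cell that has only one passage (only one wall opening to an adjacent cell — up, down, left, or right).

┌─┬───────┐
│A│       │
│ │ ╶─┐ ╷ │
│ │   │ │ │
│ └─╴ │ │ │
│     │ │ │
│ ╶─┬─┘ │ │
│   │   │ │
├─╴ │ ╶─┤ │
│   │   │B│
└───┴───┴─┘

Checking each cell for number of passages:

Dead ends found at positions:
  (0, 0)
  (4, 0)
  (4, 3)
  (4, 4)
Total dead ends: 4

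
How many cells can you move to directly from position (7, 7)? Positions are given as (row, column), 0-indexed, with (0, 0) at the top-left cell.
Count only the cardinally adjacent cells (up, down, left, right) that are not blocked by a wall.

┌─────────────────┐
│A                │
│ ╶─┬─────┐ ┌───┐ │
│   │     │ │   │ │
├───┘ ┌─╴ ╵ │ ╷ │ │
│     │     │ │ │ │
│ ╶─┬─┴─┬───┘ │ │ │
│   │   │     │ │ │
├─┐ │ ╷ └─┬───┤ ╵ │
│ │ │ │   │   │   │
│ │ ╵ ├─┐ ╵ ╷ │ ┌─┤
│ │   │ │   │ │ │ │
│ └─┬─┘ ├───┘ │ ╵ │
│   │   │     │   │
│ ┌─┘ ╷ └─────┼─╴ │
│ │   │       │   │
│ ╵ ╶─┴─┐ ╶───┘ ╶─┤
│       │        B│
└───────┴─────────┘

Checking passable neighbors of (7, 7):
Neighbors: (8, 7), (7, 8)
Count: 2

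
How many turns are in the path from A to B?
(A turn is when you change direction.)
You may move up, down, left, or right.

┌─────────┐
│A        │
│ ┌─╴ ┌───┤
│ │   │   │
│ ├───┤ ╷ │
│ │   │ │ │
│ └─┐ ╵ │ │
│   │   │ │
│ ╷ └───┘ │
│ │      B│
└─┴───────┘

Directions: down, down, down, right, down, right, right, right
Number of turns: 3

Solution:

┌─────────┐
│A        │
│ ┌─╴ ┌───┤
│↓│   │   │
│ ├───┤ ╷ │
│↓│   │ │ │
│ └─┐ ╵ │ │
│↳ ↓│   │ │
│ ╷ └───┘ │
│ │↳ → → B│
└─┴───────┘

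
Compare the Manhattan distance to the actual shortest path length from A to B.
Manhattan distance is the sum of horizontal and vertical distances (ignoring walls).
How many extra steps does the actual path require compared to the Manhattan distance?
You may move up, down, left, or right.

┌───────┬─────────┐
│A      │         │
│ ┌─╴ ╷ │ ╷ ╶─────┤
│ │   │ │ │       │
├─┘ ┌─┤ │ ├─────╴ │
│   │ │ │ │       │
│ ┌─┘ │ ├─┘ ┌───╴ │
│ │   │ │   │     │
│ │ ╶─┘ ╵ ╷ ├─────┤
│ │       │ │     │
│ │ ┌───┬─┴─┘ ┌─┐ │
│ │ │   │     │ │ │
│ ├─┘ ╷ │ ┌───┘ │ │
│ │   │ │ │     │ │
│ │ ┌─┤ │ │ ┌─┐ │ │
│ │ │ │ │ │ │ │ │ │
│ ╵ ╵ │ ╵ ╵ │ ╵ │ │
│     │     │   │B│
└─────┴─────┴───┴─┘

Manhattan distance: |8 - 0| + |8 - 0| = 16
Actual path length: 34
Extra steps: 34 - 16 = 18

Solution:

┌───────┬─────────┐
│A → ↓  │         │
│ ┌─╴ ╷ │ ╷ ╶─────┤
│ │↓ ↲│ │ │       │
├─┘ ┌─┤ │ ├─────╴ │
│↓ ↲│ │ │ │       │
│ ┌─┘ │ ├─┘ ┌───╴ │
│↓│   │ │   │     │
│ │ ╶─┘ ╵ ╷ ├─────┤
│↓│       │ │↱ → ↓│
│ │ ┌───┬─┴─┘ ┌─┐ │
│↓│ │↱ ↓│↱ → ↑│ │↓│
│ ├─┘ ╷ │ ┌───┘ │ │
│↓│↱ ↑│↓│↑│     │↓│
│ │ ┌─┤ │ │ ┌─┐ │ │
│↓│↑│ │↓│↑│ │ │ │↓│
│ ╵ ╵ │ ╵ ╵ │ ╵ │ │
│↳ ↑  │↳ ↑  │   │B│
└─────┴─────┴───┴─┘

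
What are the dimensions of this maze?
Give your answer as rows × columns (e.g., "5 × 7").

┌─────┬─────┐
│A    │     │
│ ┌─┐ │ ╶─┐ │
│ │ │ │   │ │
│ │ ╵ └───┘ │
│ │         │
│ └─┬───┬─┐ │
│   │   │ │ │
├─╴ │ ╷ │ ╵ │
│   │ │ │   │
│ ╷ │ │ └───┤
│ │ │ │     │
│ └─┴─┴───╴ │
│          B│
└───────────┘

Counting the maze dimensions:
Rows (vertical): 7
Columns (horizontal): 6
Dimensions: 7 × 6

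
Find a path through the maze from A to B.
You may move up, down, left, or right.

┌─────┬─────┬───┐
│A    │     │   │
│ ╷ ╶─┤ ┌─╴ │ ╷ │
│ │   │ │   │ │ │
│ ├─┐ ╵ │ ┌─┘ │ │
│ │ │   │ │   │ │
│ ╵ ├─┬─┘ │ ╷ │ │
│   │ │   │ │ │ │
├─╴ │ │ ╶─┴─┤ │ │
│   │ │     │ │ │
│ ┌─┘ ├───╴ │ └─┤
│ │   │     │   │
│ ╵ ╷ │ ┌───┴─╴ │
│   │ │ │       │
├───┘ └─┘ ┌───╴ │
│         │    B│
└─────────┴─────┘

Finding the shortest path through the maze:
Path length: 20 steps
Directions: down → down → down → right → down → left → down → down → right → up → right → down → down → right → right → up → right → right → right → down

Solution:

┌─────┬─────┬───┐
│A    │     │   │
│ ╷ ╶─┤ ┌─╴ │ ╷ │
│↓│   │ │   │ │ │
│ ├─┐ ╵ │ ┌─┘ │ │
│↓│ │   │ │   │ │
│ ╵ ├─┬─┘ │ ╷ │ │
│↳ ↓│ │   │ │ │ │
├─╴ │ │ ╶─┴─┤ │ │
│↓ ↲│ │     │ │ │
│ ┌─┘ ├───╴ │ └─┤
│↓│↱ ↓│     │   │
│ ╵ ╷ │ ┌───┴─╴ │
│↳ ↑│↓│ │↱ → → ↓│
├───┘ └─┘ ┌───╴ │
│    ↳ → ↑│    B│
└─────────┴─────┘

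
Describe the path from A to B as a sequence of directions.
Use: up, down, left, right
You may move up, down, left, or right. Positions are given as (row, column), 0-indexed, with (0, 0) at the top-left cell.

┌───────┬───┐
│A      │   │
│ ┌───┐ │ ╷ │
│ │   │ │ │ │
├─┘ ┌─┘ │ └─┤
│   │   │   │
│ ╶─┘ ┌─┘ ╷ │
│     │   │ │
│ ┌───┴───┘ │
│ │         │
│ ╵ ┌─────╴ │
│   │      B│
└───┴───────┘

Finding the path and converting it to directions:
Path through cells: (0,0) → (0,1) → (0,2) → (0,3) → (1,3) → (2,3) → (2,2) → (3,2) → (3,1) → (3,0) → (4,0) → (5,0) → (5,1) → (4,1) → (4,2) → (4,3) → (4,4) → (4,5) → (5,5)
Directions: right, right, right, down, down, left, down, left, left, down, down, right, up, right, right, right, right, down

Solution:

┌───────┬───┐
│A → → ↓│   │
│ ┌───┐ │ ╷ │
│ │   │↓│ │ │
├─┘ ┌─┘ │ └─┤
│   │↓ ↲│   │
│ ╶─┘ ┌─┘ ╷ │
│↓ ← ↲│   │ │
│ ┌───┴───┘ │
│↓│↱ → → → ↓│
│ ╵ ┌─────╴ │
│↳ ↑│      B│
└───┴───────┘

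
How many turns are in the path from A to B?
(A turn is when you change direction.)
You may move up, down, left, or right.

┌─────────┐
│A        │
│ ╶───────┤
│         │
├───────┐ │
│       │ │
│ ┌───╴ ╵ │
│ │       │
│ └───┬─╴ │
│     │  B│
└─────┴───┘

Directions: down, right, right, right, right, down, down, down
Number of turns: 2

Solution:

┌─────────┐
│A        │
│ ╶───────┤
│↳ → → → ↓│
├───────┐ │
│       │↓│
│ ┌───╴ ╵ │
│ │      ↓│
│ └───┬─╴ │
│     │  B│
└─────┴───┘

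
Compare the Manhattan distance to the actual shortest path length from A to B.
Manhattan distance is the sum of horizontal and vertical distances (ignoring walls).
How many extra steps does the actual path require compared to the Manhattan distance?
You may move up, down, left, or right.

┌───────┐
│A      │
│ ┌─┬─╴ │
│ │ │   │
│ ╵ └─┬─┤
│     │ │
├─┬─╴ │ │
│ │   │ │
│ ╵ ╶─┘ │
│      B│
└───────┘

Manhattan distance: |4 - 0| + |3 - 0| = 7
Actual path length: 9
Extra steps: 9 - 7 = 2

Solution:

┌───────┐
│A      │
│ ┌─┬─╴ │
│↓│ │   │
│ ╵ └─┬─┤
│↳ → ↓│ │
├─┬─╴ │ │
│ │↓ ↲│ │
│ ╵ ╶─┘ │
│  ↳ → B│
└───────┘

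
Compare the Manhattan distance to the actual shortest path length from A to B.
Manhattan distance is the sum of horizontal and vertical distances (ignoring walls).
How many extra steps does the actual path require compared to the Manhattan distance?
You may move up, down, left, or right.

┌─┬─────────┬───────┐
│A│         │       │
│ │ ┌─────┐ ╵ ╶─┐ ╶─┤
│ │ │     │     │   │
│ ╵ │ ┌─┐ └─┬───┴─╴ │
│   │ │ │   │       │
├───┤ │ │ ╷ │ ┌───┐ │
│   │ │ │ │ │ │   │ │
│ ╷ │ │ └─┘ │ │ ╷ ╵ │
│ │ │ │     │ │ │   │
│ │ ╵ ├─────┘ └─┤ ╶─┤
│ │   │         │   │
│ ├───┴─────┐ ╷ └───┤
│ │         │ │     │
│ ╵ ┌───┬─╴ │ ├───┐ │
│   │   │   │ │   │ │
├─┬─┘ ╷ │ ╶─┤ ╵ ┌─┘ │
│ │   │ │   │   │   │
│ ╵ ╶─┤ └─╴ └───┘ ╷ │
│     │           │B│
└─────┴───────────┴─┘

Manhattan distance: |9 - 0| + |9 - 0| = 18
Actual path length: 30
Extra steps: 30 - 18 = 12

Solution:

┌─┬─────────┬───────┐
│A│↱ → → → ↓│↱ → ↓  │
│ │ ┌─────┐ ╵ ╶─┐ ╶─┤
│↓│↑│     │↳ ↑  │↳ ↓│
│ ╵ │ ┌─┐ └─┬───┴─╴ │
│↳ ↑│ │ │   │↓ ← ← ↲│
├───┤ │ │ ╷ │ ┌───┐ │
│   │ │ │ │ │↓│   │ │
│ ╷ │ │ └─┘ │ │ ╷ ╵ │
│ │ │ │     │↓│ │   │
│ │ ╵ ├─────┘ └─┤ ╶─┤
│ │   │      ↳ ↓│   │
│ ├───┴─────┐ ╷ └───┤
│ │         │ │↳ → ↓│
│ ╵ ┌───┬─╴ │ ├───┐ │
│   │   │   │ │   │↓│
├─┬─┘ ╷ │ ╶─┤ ╵ ┌─┘ │
│ │   │ │   │   │  ↓│
│ ╵ ╶─┤ └─╴ └───┘ ╷ │
│     │           │B│
└─────┴───────────┴─┘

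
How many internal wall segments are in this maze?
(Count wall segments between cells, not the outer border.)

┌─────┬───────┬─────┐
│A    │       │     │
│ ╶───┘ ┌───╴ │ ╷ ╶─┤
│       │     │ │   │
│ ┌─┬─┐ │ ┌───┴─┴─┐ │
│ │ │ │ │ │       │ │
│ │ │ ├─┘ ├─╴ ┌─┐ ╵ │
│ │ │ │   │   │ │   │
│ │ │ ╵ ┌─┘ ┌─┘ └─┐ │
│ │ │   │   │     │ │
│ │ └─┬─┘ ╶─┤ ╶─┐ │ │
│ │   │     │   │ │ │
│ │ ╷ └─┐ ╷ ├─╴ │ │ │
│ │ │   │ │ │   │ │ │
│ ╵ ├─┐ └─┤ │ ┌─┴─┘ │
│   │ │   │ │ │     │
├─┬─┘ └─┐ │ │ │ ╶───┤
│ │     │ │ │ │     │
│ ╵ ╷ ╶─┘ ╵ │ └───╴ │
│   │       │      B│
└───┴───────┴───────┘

Counting internal wall segments:
Total internal walls: 81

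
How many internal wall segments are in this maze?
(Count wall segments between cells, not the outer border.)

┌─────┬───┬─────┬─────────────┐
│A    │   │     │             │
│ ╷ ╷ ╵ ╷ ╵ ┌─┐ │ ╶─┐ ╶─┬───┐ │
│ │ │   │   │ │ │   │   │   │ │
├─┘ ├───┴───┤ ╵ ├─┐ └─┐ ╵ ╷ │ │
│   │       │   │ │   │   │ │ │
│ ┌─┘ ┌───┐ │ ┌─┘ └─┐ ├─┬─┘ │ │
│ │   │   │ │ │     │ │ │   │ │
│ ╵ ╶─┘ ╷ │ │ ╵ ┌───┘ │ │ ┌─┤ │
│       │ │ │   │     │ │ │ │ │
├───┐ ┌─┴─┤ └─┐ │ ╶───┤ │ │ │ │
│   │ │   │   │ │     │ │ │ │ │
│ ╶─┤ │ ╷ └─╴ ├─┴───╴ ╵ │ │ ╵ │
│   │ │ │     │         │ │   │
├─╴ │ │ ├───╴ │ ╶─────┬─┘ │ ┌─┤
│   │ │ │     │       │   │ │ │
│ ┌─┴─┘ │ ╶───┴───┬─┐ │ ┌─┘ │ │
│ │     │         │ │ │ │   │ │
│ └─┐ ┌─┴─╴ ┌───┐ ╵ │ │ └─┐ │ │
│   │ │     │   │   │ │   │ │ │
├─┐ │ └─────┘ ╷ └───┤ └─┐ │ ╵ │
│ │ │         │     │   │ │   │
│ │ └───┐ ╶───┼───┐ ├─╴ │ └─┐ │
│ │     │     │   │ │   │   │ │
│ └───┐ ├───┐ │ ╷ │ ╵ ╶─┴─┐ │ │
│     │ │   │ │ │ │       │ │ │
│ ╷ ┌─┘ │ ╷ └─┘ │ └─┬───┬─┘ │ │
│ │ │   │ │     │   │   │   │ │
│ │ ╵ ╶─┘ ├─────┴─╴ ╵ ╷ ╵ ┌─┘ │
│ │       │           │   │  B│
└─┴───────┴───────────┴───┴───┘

Counting internal wall segments:
Total internal walls: 196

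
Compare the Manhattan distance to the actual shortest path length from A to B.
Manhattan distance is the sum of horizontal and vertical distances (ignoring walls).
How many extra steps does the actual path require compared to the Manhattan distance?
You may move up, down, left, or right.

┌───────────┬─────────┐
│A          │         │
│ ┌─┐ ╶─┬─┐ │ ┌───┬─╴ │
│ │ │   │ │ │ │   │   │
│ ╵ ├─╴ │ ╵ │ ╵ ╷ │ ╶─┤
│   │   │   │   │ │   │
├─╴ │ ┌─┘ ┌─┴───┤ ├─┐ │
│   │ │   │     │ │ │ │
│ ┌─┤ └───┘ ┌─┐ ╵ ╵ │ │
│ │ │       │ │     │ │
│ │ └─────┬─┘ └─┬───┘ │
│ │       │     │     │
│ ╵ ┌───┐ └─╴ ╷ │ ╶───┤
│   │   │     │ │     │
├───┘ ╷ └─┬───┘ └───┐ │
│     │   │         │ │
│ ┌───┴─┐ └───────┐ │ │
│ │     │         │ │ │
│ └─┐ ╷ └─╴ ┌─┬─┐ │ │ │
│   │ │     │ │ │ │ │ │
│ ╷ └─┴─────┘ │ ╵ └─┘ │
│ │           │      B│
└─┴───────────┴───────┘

Manhattan distance: |10 - 0| + |10 - 0| = 20
Actual path length: 44
Extra steps: 44 - 20 = 24

Solution:

┌───────────┬─────────┐
│A → ↓      │↱ → → → ↓│
│ ┌─┐ ╶─┬─┐ │ ┌───┬─╴ │
│ │ │↳ ↓│ │ │↑│↓ ↰│↓ ↲│
│ ╵ ├─╴ │ ╵ │ ╵ ╷ │ ╶─┤
│   │↓ ↲│   │↑ ↲│↑│↳ ↓│
├─╴ │ ┌─┘ ┌─┴───┤ ├─┐ │
│   │↓│   │↱ → ↓│↑│ │↓│
│ ┌─┤ └───┘ ┌─┐ ╵ ╵ │ │
│ │ │↳ → → ↑│ │↳ ↑  │↓│
│ │ └─────┬─┘ └─┬───┘ │
│ │       │     │↓ ← ↲│
│ ╵ ┌───┐ └─╴ ╷ │ ╶───┤
│   │   │     │ │↳ → ↓│
├───┘ ╷ └─┬───┘ └───┐ │
│     │   │         │↓│
│ ┌───┴─┐ └───────┐ │ │
│ │     │         │ │↓│
│ └─┐ ╷ └─╴ ┌─┬─┐ │ │ │
│   │ │     │ │ │ │ │↓│
│ ╷ └─┴─────┘ │ ╵ └─┘ │
│ │           │      B│
└─┴───────────┴───────┘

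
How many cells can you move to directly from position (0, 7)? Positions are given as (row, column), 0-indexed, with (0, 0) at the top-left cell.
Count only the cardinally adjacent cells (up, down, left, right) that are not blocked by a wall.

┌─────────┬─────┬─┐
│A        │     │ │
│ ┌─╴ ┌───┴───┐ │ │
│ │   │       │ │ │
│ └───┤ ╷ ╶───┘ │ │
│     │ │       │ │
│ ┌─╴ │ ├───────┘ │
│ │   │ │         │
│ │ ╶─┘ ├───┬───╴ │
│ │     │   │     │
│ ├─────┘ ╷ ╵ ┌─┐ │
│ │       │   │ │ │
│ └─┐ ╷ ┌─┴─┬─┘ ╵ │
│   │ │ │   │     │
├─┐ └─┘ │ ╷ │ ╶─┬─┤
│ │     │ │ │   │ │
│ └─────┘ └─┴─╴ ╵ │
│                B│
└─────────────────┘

Checking passable neighbors of (0, 7):
Neighbors: (1, 7), (0, 6)
Count: 2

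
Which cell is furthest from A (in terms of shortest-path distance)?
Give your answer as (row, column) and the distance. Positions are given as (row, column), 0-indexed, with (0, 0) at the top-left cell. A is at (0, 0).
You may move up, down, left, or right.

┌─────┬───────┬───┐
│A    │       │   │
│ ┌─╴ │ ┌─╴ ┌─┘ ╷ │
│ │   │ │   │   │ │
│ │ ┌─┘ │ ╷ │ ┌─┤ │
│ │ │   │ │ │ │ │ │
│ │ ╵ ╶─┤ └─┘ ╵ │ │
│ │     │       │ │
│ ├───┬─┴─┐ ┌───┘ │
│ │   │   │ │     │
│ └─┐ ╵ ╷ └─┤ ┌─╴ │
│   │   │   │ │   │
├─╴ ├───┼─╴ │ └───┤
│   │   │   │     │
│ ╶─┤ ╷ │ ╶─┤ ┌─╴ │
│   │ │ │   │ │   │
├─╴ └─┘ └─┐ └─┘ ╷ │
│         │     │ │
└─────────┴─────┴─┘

Computing BFS distances from A to all cells:
Furthest cell: (4, 1)
Distance: 51 steps

Path from A to the furthest cell:

┌─────┬───────┬───┐
│A → ↓│↱ → ↓  │↱ ↓│
│ ┌─╴ │ ┌─╴ ┌─┘ ╷ │
│ │↓ ↲│↑│↓ ↲│↱ ↑│↓│
│ │ ┌─┘ │ ╷ │ ┌─┤ │
│ │↓│↱ ↑│↓│ │↑│ │↓│
│ │ ╵ ╶─┤ └─┘ ╵ │ │
│ │↳ ↑  │↳ → ↑  │↓│
│ ├───┬─┴─┐ ┌───┘ │
│ │B ↰│↓ ↰│ │↓ ← ↲│
│ └─┐ ╵ ╷ └─┤ ┌─╴ │
│   │↑ ↲│↑ ↰│↓│   │
├─╴ ├───┼─╴ │ └───┤
│   │   │↱ ↑│↳ → ↓│
│ ╶─┤ ╷ │ ╶─┤ ┌─╴ │
│   │ │ │↑ ↰│ │↓ ↲│
├─╴ └─┘ └─┐ └─┘ ╷ │
│         │↑ ← ↲│ │
└─────────┴─────┴─┘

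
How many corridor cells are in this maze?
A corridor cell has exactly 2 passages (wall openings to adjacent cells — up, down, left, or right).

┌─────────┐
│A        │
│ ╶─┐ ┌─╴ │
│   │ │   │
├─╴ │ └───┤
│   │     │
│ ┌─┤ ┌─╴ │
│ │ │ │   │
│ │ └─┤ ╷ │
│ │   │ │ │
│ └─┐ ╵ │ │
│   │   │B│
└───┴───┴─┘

Counting cells with exactly 2 passages:
Total corridor cells: 22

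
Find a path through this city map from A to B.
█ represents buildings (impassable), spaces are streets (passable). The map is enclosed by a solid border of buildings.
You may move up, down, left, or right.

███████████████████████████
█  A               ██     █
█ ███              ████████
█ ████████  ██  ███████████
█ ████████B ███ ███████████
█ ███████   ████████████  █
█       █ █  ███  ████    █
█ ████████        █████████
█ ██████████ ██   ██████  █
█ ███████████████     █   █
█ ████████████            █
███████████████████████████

Finding the shortest path from A to B:
Movement: cardinal only
Path length: 10 steps
Directions: right → right → down → right → right → right → right → right → down → down

Solution:

███████████████████████████
█  A→↓             ██     █
█ ███↳→→→→↓        ████████
█ ████████↓ ██  ███████████
█ ████████B ███ ███████████
█ ███████   ████████████  █
█       █ █  ███  ████    █
█ ████████        █████████
█ ██████████ ██   ██████  █
█ ███████████████     █   █
█ ████████████            █
███████████████████████████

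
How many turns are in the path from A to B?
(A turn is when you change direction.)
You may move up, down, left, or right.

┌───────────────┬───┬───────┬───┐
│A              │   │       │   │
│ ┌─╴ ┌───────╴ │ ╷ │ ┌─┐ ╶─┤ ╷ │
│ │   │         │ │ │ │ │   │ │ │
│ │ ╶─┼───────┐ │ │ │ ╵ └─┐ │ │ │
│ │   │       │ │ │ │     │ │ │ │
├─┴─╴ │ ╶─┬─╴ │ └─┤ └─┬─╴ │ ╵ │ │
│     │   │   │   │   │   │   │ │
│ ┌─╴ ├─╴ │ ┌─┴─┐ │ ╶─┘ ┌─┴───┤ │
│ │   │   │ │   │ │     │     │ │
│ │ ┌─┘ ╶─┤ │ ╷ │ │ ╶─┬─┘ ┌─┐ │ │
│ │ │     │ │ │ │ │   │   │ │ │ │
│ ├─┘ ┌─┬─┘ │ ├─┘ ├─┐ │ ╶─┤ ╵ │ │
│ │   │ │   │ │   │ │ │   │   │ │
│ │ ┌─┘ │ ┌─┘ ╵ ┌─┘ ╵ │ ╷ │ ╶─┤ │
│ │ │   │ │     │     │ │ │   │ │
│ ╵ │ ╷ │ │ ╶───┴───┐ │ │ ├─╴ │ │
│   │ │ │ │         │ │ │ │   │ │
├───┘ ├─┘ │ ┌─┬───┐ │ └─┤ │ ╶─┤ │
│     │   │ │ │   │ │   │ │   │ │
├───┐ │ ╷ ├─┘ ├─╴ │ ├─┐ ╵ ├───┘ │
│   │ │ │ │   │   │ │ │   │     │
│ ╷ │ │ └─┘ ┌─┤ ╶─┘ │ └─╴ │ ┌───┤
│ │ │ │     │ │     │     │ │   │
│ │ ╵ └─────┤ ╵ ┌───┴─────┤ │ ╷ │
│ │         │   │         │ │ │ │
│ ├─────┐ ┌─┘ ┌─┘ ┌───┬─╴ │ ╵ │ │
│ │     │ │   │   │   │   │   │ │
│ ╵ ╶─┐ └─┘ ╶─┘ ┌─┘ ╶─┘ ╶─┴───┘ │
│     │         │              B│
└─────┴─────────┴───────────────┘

Directions: right, right, right, right, right, right, right, down, down, down, right, down, down, down, left, down, left, left, down, right, right, right, right, down, down, down, left, left, down, left, down, left, down, right, right, up, right, up, right, right, right, right, down, left, down, right, right, right, right
Number of turns: 24

Solution:

┌───────────────┬───┬───────┬───┐
│A → → → → → → ↓│   │       │   │
│ ┌─╴ ┌───────╴ │ ╷ │ ┌─┐ ╶─┤ ╷ │
│ │   │        ↓│ │ │ │ │   │ │ │
│ │ ╶─┼───────┐ │ │ │ ╵ └─┐ │ │ │
│ │   │       │↓│ │ │     │ │ │ │
├─┴─╴ │ ╶─┬─╴ │ └─┤ └─┬─╴ │ ╵ │ │
│     │   │   │↳ ↓│   │   │   │ │
│ ┌─╴ ├─╴ │ ┌─┴─┐ │ ╶─┘ ┌─┴───┤ │
│ │   │   │ │   │↓│     │     │ │
│ │ ┌─┘ ╶─┤ │ ╷ │ │ ╶─┬─┘ ┌─┐ │ │
│ │ │     │ │ │ │↓│   │   │ │ │ │
│ ├─┘ ┌─┬─┘ │ ├─┘ ├─┐ │ ╶─┤ ╵ │ │
│ │   │ │   │ │↓ ↲│ │ │   │   │ │
│ │ ┌─┘ │ ┌─┘ ╵ ┌─┘ ╵ │ ╷ │ ╶─┤ │
│ │ │   │ │↓ ← ↲│     │ │ │   │ │
│ ╵ │ ╷ │ │ ╶───┴───┐ │ │ ├─╴ │ │
│   │ │ │ │↳ → → → ↓│ │ │ │   │ │
├───┘ ├─┘ │ ┌─┬───┐ │ └─┤ │ ╶─┤ │
│     │   │ │ │   │↓│   │ │   │ │
├───┐ │ ╷ ├─┘ ├─╴ │ ├─┐ ╵ ├───┘ │
│   │ │ │ │   │   │↓│ │   │     │
│ ╷ │ │ └─┘ ┌─┤ ╶─┘ │ └─╴ │ ┌───┤
│ │ │ │     │ │↓ ← ↲│     │ │   │
│ │ ╵ └─────┤ ╵ ┌───┴─────┤ │ ╷ │
│ │         │↓ ↲│↱ → → → ↓│ │ │ │
│ ├─────┐ ┌─┘ ┌─┘ ┌───┬─╴ │ ╵ │ │
│ │     │ │↓ ↲│↱ ↑│   │↓ ↲│   │ │
│ ╵ ╶─┐ └─┘ ╶─┘ ┌─┘ ╶─┘ ╶─┴───┘ │
│     │    ↳ → ↑│      ↳ → → → B│
└─────┴─────────┴───────────────┘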